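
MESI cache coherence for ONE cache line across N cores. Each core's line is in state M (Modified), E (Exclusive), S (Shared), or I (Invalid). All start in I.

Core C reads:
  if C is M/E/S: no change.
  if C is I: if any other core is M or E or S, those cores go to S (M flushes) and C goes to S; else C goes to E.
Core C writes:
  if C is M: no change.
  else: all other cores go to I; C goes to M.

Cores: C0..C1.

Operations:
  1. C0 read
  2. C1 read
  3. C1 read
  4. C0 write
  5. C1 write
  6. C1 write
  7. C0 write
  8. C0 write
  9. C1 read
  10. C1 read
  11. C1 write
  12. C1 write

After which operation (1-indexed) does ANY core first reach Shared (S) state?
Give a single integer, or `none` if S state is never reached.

Op 1: C0 read [C0 read from I: no other sharers -> C0=E (exclusive)] -> [E,I]
Op 2: C1 read [C1 read from I: others=['C0=E'] -> C1=S, others downsized to S] -> [S,S]
  -> First S state at op 2; remaining ops need not be traced.

Answer: 2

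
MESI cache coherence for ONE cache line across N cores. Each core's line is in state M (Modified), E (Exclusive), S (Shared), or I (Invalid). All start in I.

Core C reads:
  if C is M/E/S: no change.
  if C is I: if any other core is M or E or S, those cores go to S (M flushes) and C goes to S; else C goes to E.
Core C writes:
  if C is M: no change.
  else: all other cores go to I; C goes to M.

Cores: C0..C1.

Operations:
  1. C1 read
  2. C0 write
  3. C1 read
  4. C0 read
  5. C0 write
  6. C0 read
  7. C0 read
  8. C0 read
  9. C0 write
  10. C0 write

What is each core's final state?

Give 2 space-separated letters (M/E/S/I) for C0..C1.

Answer: M I

Derivation:
Op 1: C1 read [C1 read from I: no other sharers -> C1=E (exclusive)] -> [I,E]
Op 2: C0 write [C0 write: invalidate ['C1=E'] -> C0=M] -> [M,I]
Op 3: C1 read [C1 read from I: others=['C0=M'] -> C1=S, others downsized to S] -> [S,S]
Op 4: C0 read [C0 read: already in S, no change] -> [S,S]
Op 5: C0 write [C0 write: invalidate ['C1=S'] -> C0=M] -> [M,I]
Op 6: C0 read [C0 read: already in M, no change] -> [M,I]
Op 7: C0 read [C0 read: already in M, no change] -> [M,I]
Op 8: C0 read [C0 read: already in M, no change] -> [M,I]
Op 9: C0 write [C0 write: already M (modified), no change] -> [M,I]
Op 10: C0 write [C0 write: already M (modified), no change] -> [M,I]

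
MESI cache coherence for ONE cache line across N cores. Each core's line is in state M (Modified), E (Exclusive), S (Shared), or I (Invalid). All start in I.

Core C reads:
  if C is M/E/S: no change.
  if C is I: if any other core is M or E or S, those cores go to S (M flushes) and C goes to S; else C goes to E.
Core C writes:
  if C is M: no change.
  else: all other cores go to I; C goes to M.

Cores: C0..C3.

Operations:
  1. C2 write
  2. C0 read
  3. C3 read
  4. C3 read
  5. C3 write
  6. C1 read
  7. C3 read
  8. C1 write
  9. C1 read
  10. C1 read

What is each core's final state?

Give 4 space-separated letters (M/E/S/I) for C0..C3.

Op 1: C2 write [C2 write: invalidate none -> C2=M] -> [I,I,M,I]
Op 2: C0 read [C0 read from I: others=['C2=M'] -> C0=S, others downsized to S] -> [S,I,S,I]
Op 3: C3 read [C3 read from I: others=['C0=S', 'C2=S'] -> C3=S, others downsized to S] -> [S,I,S,S]
Op 4: C3 read [C3 read: already in S, no change] -> [S,I,S,S]
Op 5: C3 write [C3 write: invalidate ['C0=S', 'C2=S'] -> C3=M] -> [I,I,I,M]
Op 6: C1 read [C1 read from I: others=['C3=M'] -> C1=S, others downsized to S] -> [I,S,I,S]
Op 7: C3 read [C3 read: already in S, no change] -> [I,S,I,S]
Op 8: C1 write [C1 write: invalidate ['C3=S'] -> C1=M] -> [I,M,I,I]
Op 9: C1 read [C1 read: already in M, no change] -> [I,M,I,I]
Op 10: C1 read [C1 read: already in M, no change] -> [I,M,I,I]

Answer: I M I I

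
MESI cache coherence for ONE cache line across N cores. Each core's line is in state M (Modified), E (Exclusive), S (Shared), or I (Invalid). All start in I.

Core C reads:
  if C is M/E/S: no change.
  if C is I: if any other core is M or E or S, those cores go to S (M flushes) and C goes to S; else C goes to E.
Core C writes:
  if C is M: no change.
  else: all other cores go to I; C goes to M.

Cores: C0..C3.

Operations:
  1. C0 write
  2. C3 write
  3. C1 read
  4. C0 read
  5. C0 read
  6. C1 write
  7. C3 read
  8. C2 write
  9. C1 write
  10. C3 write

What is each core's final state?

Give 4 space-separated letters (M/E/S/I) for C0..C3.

Answer: I I I M

Derivation:
Op 1: C0 write [C0 write: invalidate none -> C0=M] -> [M,I,I,I]
Op 2: C3 write [C3 write: invalidate ['C0=M'] -> C3=M] -> [I,I,I,M]
Op 3: C1 read [C1 read from I: others=['C3=M'] -> C1=S, others downsized to S] -> [I,S,I,S]
Op 4: C0 read [C0 read from I: others=['C1=S', 'C3=S'] -> C0=S, others downsized to S] -> [S,S,I,S]
Op 5: C0 read [C0 read: already in S, no change] -> [S,S,I,S]
Op 6: C1 write [C1 write: invalidate ['C0=S', 'C3=S'] -> C1=M] -> [I,M,I,I]
Op 7: C3 read [C3 read from I: others=['C1=M'] -> C3=S, others downsized to S] -> [I,S,I,S]
Op 8: C2 write [C2 write: invalidate ['C1=S', 'C3=S'] -> C2=M] -> [I,I,M,I]
Op 9: C1 write [C1 write: invalidate ['C2=M'] -> C1=M] -> [I,M,I,I]
Op 10: C3 write [C3 write: invalidate ['C1=M'] -> C3=M] -> [I,I,I,M]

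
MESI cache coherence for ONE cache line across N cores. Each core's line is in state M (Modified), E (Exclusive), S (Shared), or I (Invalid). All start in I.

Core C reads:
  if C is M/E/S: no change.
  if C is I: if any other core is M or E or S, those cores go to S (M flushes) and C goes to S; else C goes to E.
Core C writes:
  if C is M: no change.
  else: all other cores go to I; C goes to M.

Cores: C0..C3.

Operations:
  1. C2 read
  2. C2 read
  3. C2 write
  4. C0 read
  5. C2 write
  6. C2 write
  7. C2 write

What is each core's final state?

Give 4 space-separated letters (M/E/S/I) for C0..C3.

Answer: I I M I

Derivation:
Op 1: C2 read [C2 read from I: no other sharers -> C2=E (exclusive)] -> [I,I,E,I]
Op 2: C2 read [C2 read: already in E, no change] -> [I,I,E,I]
Op 3: C2 write [C2 write: invalidate none -> C2=M] -> [I,I,M,I]
Op 4: C0 read [C0 read from I: others=['C2=M'] -> C0=S, others downsized to S] -> [S,I,S,I]
Op 5: C2 write [C2 write: invalidate ['C0=S'] -> C2=M] -> [I,I,M,I]
Op 6: C2 write [C2 write: already M (modified), no change] -> [I,I,M,I]
Op 7: C2 write [C2 write: already M (modified), no change] -> [I,I,M,I]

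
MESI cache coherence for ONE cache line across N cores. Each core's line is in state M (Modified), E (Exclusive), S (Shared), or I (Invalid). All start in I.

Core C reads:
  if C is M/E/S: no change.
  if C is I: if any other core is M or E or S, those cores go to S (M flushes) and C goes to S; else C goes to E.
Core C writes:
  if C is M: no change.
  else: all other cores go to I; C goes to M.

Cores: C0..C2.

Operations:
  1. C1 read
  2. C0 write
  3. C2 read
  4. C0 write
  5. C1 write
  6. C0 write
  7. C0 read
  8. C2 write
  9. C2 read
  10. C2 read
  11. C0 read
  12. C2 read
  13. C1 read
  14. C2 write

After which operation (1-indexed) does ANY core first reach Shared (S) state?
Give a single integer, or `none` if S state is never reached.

Op 1: C1 read [C1 read from I: no other sharers -> C1=E (exclusive)] -> [I,E,I]
Op 2: C0 write [C0 write: invalidate ['C1=E'] -> C0=M] -> [M,I,I]
Op 3: C2 read [C2 read from I: others=['C0=M'] -> C2=S, others downsized to S] -> [S,I,S]
  -> First S state at op 3; remaining ops need not be traced.

Answer: 3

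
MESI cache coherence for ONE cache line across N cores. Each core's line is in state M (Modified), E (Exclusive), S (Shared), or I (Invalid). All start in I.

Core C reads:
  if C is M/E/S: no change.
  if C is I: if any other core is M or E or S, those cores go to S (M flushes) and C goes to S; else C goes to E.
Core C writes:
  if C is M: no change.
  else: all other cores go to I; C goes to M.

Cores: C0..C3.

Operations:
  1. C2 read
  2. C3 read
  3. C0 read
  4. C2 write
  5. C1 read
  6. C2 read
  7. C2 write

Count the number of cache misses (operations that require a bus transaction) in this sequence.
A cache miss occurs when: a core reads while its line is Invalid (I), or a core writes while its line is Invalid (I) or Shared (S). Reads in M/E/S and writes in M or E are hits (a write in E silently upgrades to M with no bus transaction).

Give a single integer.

Op 1: C2 read [C2 read from I: no other sharers -> C2=E (exclusive)] -> [I,I,E,I] [MISS #1: read from I]
Op 2: C3 read [C3 read from I: others=['C2=E'] -> C3=S, others downsized to S] -> [I,I,S,S] [MISS #2: read from I]
Op 3: C0 read [C0 read from I: others=['C2=S', 'C3=S'] -> C0=S, others downsized to S] -> [S,I,S,S] [MISS #3: read from I]
Op 4: C2 write [C2 write: invalidate ['C0=S', 'C3=S'] -> C2=M] -> [I,I,M,I] [MISS #4: write from S]
Op 5: C1 read [C1 read from I: others=['C2=M'] -> C1=S, others downsized to S] -> [I,S,S,I] [MISS #5: read from I]
Op 6: C2 read [C2 read: already in S, no change] -> [I,S,S,I] [hit: read from S]
Op 7: C2 write [C2 write: invalidate ['C1=S'] -> C2=M] -> [I,I,M,I] [MISS #6: write from S]

Answer: 6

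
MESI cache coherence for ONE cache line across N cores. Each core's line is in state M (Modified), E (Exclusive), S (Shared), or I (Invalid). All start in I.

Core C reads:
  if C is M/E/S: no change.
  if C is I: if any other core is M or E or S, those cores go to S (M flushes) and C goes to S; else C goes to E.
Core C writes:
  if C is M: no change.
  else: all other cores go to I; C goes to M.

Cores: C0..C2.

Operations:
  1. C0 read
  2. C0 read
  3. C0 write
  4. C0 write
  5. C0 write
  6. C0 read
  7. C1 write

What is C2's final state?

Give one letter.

Op 1: C0 read [C0 read from I: no other sharers -> C0=E (exclusive)] -> [E,I,I]
Op 2: C0 read [C0 read: already in E, no change] -> [E,I,I]
Op 3: C0 write [C0 write: invalidate none -> C0=M] -> [M,I,I]
Op 4: C0 write [C0 write: already M (modified), no change] -> [M,I,I]
Op 5: C0 write [C0 write: already M (modified), no change] -> [M,I,I]
Op 6: C0 read [C0 read: already in M, no change] -> [M,I,I]
Op 7: C1 write [C1 write: invalidate ['C0=M'] -> C1=M] -> [I,M,I]

Answer: I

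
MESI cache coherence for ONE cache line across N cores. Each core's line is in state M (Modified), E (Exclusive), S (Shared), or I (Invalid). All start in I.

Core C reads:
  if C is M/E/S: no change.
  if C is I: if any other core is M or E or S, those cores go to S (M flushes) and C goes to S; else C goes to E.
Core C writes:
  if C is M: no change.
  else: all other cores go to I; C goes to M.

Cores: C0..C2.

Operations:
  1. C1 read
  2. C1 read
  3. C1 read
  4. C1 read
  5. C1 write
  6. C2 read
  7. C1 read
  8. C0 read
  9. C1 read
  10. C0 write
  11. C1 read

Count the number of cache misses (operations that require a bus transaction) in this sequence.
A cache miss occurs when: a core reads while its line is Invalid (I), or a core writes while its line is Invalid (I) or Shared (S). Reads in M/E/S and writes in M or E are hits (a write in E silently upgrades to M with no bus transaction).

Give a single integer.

Answer: 5

Derivation:
Op 1: C1 read [C1 read from I: no other sharers -> C1=E (exclusive)] -> [I,E,I] [MISS #1: read from I]
Op 2: C1 read [C1 read: already in E, no change] -> [I,E,I] [hit: read from E]
Op 3: C1 read [C1 read: already in E, no change] -> [I,E,I] [hit: read from E]
Op 4: C1 read [C1 read: already in E, no change] -> [I,E,I] [hit: read from E]
Op 5: C1 write [C1 write: invalidate none -> C1=M] -> [I,M,I] [hit: write from E is a silent E->M upgrade, no bus transaction]
Op 6: C2 read [C2 read from I: others=['C1=M'] -> C2=S, others downsized to S] -> [I,S,S] [MISS #2: read from I]
Op 7: C1 read [C1 read: already in S, no change] -> [I,S,S] [hit: read from S]
Op 8: C0 read [C0 read from I: others=['C1=S', 'C2=S'] -> C0=S, others downsized to S] -> [S,S,S] [MISS #3: read from I]
Op 9: C1 read [C1 read: already in S, no change] -> [S,S,S] [hit: read from S]
Op 10: C0 write [C0 write: invalidate ['C1=S', 'C2=S'] -> C0=M] -> [M,I,I] [MISS #4: write from S]
Op 11: C1 read [C1 read from I: others=['C0=M'] -> C1=S, others downsized to S] -> [S,S,I] [MISS #5: read from I]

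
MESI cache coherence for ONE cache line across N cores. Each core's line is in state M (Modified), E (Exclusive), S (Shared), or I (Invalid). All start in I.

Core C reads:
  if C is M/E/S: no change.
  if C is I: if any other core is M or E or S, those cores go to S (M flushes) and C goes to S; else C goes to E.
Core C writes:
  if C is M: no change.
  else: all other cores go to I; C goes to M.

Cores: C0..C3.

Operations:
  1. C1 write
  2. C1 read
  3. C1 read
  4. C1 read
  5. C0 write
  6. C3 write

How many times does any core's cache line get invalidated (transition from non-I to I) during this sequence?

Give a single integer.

Op 1: C1 write [C1 write: invalidate none -> C1=M] -> [I,M,I,I] (invalidations this op: 0; running total: 0)
Op 2: C1 read [C1 read: already in M, no change] -> [I,M,I,I] (invalidations this op: 0; running total: 0)
Op 3: C1 read [C1 read: already in M, no change] -> [I,M,I,I] (invalidations this op: 0; running total: 0)
Op 4: C1 read [C1 read: already in M, no change] -> [I,M,I,I] (invalidations this op: 0; running total: 0)
Op 5: C0 write [C0 write: invalidate ['C1=M'] -> C0=M] -> [M,I,I,I] (invalidations this op: 1; running total: 1)
Op 6: C3 write [C3 write: invalidate ['C0=M'] -> C3=M] -> [I,I,I,M] (invalidations this op: 1; running total: 2)

Answer: 2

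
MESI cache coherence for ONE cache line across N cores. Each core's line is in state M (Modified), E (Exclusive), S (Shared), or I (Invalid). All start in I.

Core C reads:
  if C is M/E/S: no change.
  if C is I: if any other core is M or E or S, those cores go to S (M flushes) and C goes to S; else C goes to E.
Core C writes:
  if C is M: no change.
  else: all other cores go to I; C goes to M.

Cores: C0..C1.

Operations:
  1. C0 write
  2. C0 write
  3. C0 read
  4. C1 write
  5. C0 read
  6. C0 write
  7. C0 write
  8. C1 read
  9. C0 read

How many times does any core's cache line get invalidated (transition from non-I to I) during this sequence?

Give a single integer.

Answer: 2

Derivation:
Op 1: C0 write [C0 write: invalidate none -> C0=M] -> [M,I] (invalidations this op: 0; running total: 0)
Op 2: C0 write [C0 write: already M (modified), no change] -> [M,I] (invalidations this op: 0; running total: 0)
Op 3: C0 read [C0 read: already in M, no change] -> [M,I] (invalidations this op: 0; running total: 0)
Op 4: C1 write [C1 write: invalidate ['C0=M'] -> C1=M] -> [I,M] (invalidations this op: 1; running total: 1)
Op 5: C0 read [C0 read from I: others=['C1=M'] -> C0=S, others downsized to S] -> [S,S] (invalidations this op: 0; running total: 1)
Op 6: C0 write [C0 write: invalidate ['C1=S'] -> C0=M] -> [M,I] (invalidations this op: 1; running total: 2)
Op 7: C0 write [C0 write: already M (modified), no change] -> [M,I] (invalidations this op: 0; running total: 2)
Op 8: C1 read [C1 read from I: others=['C0=M'] -> C1=S, others downsized to S] -> [S,S] (invalidations this op: 0; running total: 2)
Op 9: C0 read [C0 read: already in S, no change] -> [S,S] (invalidations this op: 0; running total: 2)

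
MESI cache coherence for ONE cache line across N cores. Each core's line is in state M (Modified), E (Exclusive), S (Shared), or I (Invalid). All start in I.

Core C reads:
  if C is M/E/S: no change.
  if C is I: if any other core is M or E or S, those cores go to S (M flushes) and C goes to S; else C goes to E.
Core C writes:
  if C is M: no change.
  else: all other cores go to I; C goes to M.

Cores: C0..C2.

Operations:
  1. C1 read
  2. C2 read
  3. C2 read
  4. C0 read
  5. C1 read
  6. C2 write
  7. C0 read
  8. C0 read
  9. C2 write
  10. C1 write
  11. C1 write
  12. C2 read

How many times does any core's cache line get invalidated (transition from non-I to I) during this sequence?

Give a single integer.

Answer: 4

Derivation:
Op 1: C1 read [C1 read from I: no other sharers -> C1=E (exclusive)] -> [I,E,I] (invalidations this op: 0; running total: 0)
Op 2: C2 read [C2 read from I: others=['C1=E'] -> C2=S, others downsized to S] -> [I,S,S] (invalidations this op: 0; running total: 0)
Op 3: C2 read [C2 read: already in S, no change] -> [I,S,S] (invalidations this op: 0; running total: 0)
Op 4: C0 read [C0 read from I: others=['C1=S', 'C2=S'] -> C0=S, others downsized to S] -> [S,S,S] (invalidations this op: 0; running total: 0)
Op 5: C1 read [C1 read: already in S, no change] -> [S,S,S] (invalidations this op: 0; running total: 0)
Op 6: C2 write [C2 write: invalidate ['C0=S', 'C1=S'] -> C2=M] -> [I,I,M] (invalidations this op: 2; running total: 2)
Op 7: C0 read [C0 read from I: others=['C2=M'] -> C0=S, others downsized to S] -> [S,I,S] (invalidations this op: 0; running total: 2)
Op 8: C0 read [C0 read: already in S, no change] -> [S,I,S] (invalidations this op: 0; running total: 2)
Op 9: C2 write [C2 write: invalidate ['C0=S'] -> C2=M] -> [I,I,M] (invalidations this op: 1; running total: 3)
Op 10: C1 write [C1 write: invalidate ['C2=M'] -> C1=M] -> [I,M,I] (invalidations this op: 1; running total: 4)
Op 11: C1 write [C1 write: already M (modified), no change] -> [I,M,I] (invalidations this op: 0; running total: 4)
Op 12: C2 read [C2 read from I: others=['C1=M'] -> C2=S, others downsized to S] -> [I,S,S] (invalidations this op: 0; running total: 4)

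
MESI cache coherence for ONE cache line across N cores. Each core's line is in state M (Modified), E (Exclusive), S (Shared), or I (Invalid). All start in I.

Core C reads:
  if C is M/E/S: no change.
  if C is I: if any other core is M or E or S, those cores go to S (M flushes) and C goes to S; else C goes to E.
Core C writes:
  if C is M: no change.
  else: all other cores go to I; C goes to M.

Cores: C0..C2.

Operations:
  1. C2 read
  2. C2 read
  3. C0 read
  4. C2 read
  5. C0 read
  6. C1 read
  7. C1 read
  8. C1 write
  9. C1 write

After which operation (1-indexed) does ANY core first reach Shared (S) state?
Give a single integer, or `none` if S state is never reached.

Op 1: C2 read [C2 read from I: no other sharers -> C2=E (exclusive)] -> [I,I,E]
Op 2: C2 read [C2 read: already in E, no change] -> [I,I,E]
Op 3: C0 read [C0 read from I: others=['C2=E'] -> C0=S, others downsized to S] -> [S,I,S]
  -> First S state at op 3; remaining ops need not be traced.

Answer: 3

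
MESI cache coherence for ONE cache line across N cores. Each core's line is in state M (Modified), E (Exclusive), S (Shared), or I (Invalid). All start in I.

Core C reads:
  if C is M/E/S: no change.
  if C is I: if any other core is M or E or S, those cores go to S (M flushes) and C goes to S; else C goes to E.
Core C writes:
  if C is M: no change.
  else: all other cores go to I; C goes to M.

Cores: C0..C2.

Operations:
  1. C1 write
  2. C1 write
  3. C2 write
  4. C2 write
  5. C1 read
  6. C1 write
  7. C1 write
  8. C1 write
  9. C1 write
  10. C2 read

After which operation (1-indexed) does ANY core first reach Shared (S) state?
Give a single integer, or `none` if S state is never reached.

Op 1: C1 write [C1 write: invalidate none -> C1=M] -> [I,M,I]
Op 2: C1 write [C1 write: already M (modified), no change] -> [I,M,I]
Op 3: C2 write [C2 write: invalidate ['C1=M'] -> C2=M] -> [I,I,M]
Op 4: C2 write [C2 write: already M (modified), no change] -> [I,I,M]
Op 5: C1 read [C1 read from I: others=['C2=M'] -> C1=S, others downsized to S] -> [I,S,S]
  -> First S state at op 5; remaining ops need not be traced.

Answer: 5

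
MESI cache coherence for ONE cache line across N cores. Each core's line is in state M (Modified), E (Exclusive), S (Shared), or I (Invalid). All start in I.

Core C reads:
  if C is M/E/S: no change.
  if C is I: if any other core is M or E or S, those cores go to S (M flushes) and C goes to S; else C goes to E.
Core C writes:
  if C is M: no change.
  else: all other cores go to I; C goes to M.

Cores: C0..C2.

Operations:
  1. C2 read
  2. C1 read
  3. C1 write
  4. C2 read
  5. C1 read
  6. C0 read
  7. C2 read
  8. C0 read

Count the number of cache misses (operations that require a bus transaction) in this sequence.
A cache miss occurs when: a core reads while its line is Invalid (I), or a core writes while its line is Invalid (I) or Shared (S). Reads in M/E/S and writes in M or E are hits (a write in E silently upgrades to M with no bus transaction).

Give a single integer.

Answer: 5

Derivation:
Op 1: C2 read [C2 read from I: no other sharers -> C2=E (exclusive)] -> [I,I,E] [MISS #1: read from I]
Op 2: C1 read [C1 read from I: others=['C2=E'] -> C1=S, others downsized to S] -> [I,S,S] [MISS #2: read from I]
Op 3: C1 write [C1 write: invalidate ['C2=S'] -> C1=M] -> [I,M,I] [MISS #3: write from S]
Op 4: C2 read [C2 read from I: others=['C1=M'] -> C2=S, others downsized to S] -> [I,S,S] [MISS #4: read from I]
Op 5: C1 read [C1 read: already in S, no change] -> [I,S,S] [hit: read from S]
Op 6: C0 read [C0 read from I: others=['C1=S', 'C2=S'] -> C0=S, others downsized to S] -> [S,S,S] [MISS #5: read from I]
Op 7: C2 read [C2 read: already in S, no change] -> [S,S,S] [hit: read from S]
Op 8: C0 read [C0 read: already in S, no change] -> [S,S,S] [hit: read from S]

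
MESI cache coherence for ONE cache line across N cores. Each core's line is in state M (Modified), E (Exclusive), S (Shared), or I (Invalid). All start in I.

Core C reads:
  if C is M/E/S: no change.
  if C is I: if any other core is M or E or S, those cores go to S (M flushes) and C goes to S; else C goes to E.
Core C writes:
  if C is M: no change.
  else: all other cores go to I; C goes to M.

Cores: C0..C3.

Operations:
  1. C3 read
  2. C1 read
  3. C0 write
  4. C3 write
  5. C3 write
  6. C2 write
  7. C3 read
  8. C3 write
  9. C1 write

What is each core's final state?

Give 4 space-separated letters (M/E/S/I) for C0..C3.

Op 1: C3 read [C3 read from I: no other sharers -> C3=E (exclusive)] -> [I,I,I,E]
Op 2: C1 read [C1 read from I: others=['C3=E'] -> C1=S, others downsized to S] -> [I,S,I,S]
Op 3: C0 write [C0 write: invalidate ['C1=S', 'C3=S'] -> C0=M] -> [M,I,I,I]
Op 4: C3 write [C3 write: invalidate ['C0=M'] -> C3=M] -> [I,I,I,M]
Op 5: C3 write [C3 write: already M (modified), no change] -> [I,I,I,M]
Op 6: C2 write [C2 write: invalidate ['C3=M'] -> C2=M] -> [I,I,M,I]
Op 7: C3 read [C3 read from I: others=['C2=M'] -> C3=S, others downsized to S] -> [I,I,S,S]
Op 8: C3 write [C3 write: invalidate ['C2=S'] -> C3=M] -> [I,I,I,M]
Op 9: C1 write [C1 write: invalidate ['C3=M'] -> C1=M] -> [I,M,I,I]

Answer: I M I I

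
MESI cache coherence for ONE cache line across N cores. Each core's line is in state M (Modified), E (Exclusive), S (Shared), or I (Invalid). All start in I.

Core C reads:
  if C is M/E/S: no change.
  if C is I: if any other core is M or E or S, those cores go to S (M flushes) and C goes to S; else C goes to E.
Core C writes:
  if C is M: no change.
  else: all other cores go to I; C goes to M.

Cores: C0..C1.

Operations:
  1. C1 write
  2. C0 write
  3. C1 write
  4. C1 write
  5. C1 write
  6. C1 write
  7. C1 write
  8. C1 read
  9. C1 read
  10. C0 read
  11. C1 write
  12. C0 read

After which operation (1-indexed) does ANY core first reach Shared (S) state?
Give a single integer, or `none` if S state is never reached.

Answer: 10

Derivation:
Op 1: C1 write [C1 write: invalidate none -> C1=M] -> [I,M]
Op 2: C0 write [C0 write: invalidate ['C1=M'] -> C0=M] -> [M,I]
Op 3: C1 write [C1 write: invalidate ['C0=M'] -> C1=M] -> [I,M]
Op 4: C1 write [C1 write: already M (modified), no change] -> [I,M]
Op 5: C1 write [C1 write: already M (modified), no change] -> [I,M]
Op 6: C1 write [C1 write: already M (modified), no change] -> [I,M]
Op 7: C1 write [C1 write: already M (modified), no change] -> [I,M]
Op 8: C1 read [C1 read: already in M, no change] -> [I,M]
Op 9: C1 read [C1 read: already in M, no change] -> [I,M]
Op 10: C0 read [C0 read from I: others=['C1=M'] -> C0=S, others downsized to S] -> [S,S]
  -> First S state at op 10; remaining ops need not be traced.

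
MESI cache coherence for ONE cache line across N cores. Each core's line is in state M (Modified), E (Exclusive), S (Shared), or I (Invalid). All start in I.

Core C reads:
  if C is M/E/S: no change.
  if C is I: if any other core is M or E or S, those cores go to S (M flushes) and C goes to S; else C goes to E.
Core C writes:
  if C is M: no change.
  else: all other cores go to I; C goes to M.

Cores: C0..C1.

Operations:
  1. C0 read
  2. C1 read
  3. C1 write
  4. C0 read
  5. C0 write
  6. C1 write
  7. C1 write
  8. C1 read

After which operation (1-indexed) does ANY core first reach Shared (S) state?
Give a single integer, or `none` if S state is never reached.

Answer: 2

Derivation:
Op 1: C0 read [C0 read from I: no other sharers -> C0=E (exclusive)] -> [E,I]
Op 2: C1 read [C1 read from I: others=['C0=E'] -> C1=S, others downsized to S] -> [S,S]
  -> First S state at op 2; remaining ops need not be traced.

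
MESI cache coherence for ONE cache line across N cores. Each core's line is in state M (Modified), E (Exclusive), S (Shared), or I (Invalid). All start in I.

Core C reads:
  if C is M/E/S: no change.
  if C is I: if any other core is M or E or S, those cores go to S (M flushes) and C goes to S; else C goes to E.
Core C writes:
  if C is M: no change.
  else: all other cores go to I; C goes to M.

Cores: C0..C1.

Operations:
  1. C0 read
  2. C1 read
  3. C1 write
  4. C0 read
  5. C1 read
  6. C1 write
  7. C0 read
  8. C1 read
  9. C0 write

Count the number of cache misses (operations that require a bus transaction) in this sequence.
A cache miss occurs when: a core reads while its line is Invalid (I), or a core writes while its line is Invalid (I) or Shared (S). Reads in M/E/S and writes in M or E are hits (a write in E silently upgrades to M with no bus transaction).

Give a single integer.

Op 1: C0 read [C0 read from I: no other sharers -> C0=E (exclusive)] -> [E,I] [MISS #1: read from I]
Op 2: C1 read [C1 read from I: others=['C0=E'] -> C1=S, others downsized to S] -> [S,S] [MISS #2: read from I]
Op 3: C1 write [C1 write: invalidate ['C0=S'] -> C1=M] -> [I,M] [MISS #3: write from S]
Op 4: C0 read [C0 read from I: others=['C1=M'] -> C0=S, others downsized to S] -> [S,S] [MISS #4: read from I]
Op 5: C1 read [C1 read: already in S, no change] -> [S,S] [hit: read from S]
Op 6: C1 write [C1 write: invalidate ['C0=S'] -> C1=M] -> [I,M] [MISS #5: write from S]
Op 7: C0 read [C0 read from I: others=['C1=M'] -> C0=S, others downsized to S] -> [S,S] [MISS #6: read from I]
Op 8: C1 read [C1 read: already in S, no change] -> [S,S] [hit: read from S]
Op 9: C0 write [C0 write: invalidate ['C1=S'] -> C0=M] -> [M,I] [MISS #7: write from S]

Answer: 7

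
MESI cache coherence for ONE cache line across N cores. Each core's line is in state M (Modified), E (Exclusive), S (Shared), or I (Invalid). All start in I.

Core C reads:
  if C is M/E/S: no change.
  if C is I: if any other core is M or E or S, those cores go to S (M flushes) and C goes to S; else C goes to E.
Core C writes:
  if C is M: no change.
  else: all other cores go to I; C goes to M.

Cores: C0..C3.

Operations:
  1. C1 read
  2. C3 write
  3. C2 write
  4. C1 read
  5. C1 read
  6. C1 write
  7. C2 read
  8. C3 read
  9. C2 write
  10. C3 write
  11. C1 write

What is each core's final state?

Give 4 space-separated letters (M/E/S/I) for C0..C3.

Op 1: C1 read [C1 read from I: no other sharers -> C1=E (exclusive)] -> [I,E,I,I]
Op 2: C3 write [C3 write: invalidate ['C1=E'] -> C3=M] -> [I,I,I,M]
Op 3: C2 write [C2 write: invalidate ['C3=M'] -> C2=M] -> [I,I,M,I]
Op 4: C1 read [C1 read from I: others=['C2=M'] -> C1=S, others downsized to S] -> [I,S,S,I]
Op 5: C1 read [C1 read: already in S, no change] -> [I,S,S,I]
Op 6: C1 write [C1 write: invalidate ['C2=S'] -> C1=M] -> [I,M,I,I]
Op 7: C2 read [C2 read from I: others=['C1=M'] -> C2=S, others downsized to S] -> [I,S,S,I]
Op 8: C3 read [C3 read from I: others=['C1=S', 'C2=S'] -> C3=S, others downsized to S] -> [I,S,S,S]
Op 9: C2 write [C2 write: invalidate ['C1=S', 'C3=S'] -> C2=M] -> [I,I,M,I]
Op 10: C3 write [C3 write: invalidate ['C2=M'] -> C3=M] -> [I,I,I,M]
Op 11: C1 write [C1 write: invalidate ['C3=M'] -> C1=M] -> [I,M,I,I]

Answer: I M I I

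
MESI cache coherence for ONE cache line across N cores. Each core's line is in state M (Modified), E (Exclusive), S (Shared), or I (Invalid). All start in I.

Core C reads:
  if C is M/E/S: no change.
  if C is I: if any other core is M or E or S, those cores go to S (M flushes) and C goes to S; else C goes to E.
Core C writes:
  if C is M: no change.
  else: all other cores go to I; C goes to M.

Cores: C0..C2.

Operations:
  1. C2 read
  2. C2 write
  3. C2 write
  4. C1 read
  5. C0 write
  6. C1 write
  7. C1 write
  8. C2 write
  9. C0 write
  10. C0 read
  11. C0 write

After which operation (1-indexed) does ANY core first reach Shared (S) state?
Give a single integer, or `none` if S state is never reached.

Answer: 4

Derivation:
Op 1: C2 read [C2 read from I: no other sharers -> C2=E (exclusive)] -> [I,I,E]
Op 2: C2 write [C2 write: invalidate none -> C2=M] -> [I,I,M]
Op 3: C2 write [C2 write: already M (modified), no change] -> [I,I,M]
Op 4: C1 read [C1 read from I: others=['C2=M'] -> C1=S, others downsized to S] -> [I,S,S]
  -> First S state at op 4; remaining ops need not be traced.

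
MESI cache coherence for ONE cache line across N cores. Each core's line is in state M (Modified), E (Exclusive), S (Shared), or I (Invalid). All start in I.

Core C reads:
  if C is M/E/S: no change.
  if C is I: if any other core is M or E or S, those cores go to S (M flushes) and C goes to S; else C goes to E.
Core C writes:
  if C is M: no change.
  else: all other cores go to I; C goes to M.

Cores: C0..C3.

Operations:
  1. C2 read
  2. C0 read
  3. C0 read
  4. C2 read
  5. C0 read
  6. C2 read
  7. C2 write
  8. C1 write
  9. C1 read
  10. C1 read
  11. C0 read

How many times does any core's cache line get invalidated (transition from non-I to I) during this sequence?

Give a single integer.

Op 1: C2 read [C2 read from I: no other sharers -> C2=E (exclusive)] -> [I,I,E,I] (invalidations this op: 0; running total: 0)
Op 2: C0 read [C0 read from I: others=['C2=E'] -> C0=S, others downsized to S] -> [S,I,S,I] (invalidations this op: 0; running total: 0)
Op 3: C0 read [C0 read: already in S, no change] -> [S,I,S,I] (invalidations this op: 0; running total: 0)
Op 4: C2 read [C2 read: already in S, no change] -> [S,I,S,I] (invalidations this op: 0; running total: 0)
Op 5: C0 read [C0 read: already in S, no change] -> [S,I,S,I] (invalidations this op: 0; running total: 0)
Op 6: C2 read [C2 read: already in S, no change] -> [S,I,S,I] (invalidations this op: 0; running total: 0)
Op 7: C2 write [C2 write: invalidate ['C0=S'] -> C2=M] -> [I,I,M,I] (invalidations this op: 1; running total: 1)
Op 8: C1 write [C1 write: invalidate ['C2=M'] -> C1=M] -> [I,M,I,I] (invalidations this op: 1; running total: 2)
Op 9: C1 read [C1 read: already in M, no change] -> [I,M,I,I] (invalidations this op: 0; running total: 2)
Op 10: C1 read [C1 read: already in M, no change] -> [I,M,I,I] (invalidations this op: 0; running total: 2)
Op 11: C0 read [C0 read from I: others=['C1=M'] -> C0=S, others downsized to S] -> [S,S,I,I] (invalidations this op: 0; running total: 2)

Answer: 2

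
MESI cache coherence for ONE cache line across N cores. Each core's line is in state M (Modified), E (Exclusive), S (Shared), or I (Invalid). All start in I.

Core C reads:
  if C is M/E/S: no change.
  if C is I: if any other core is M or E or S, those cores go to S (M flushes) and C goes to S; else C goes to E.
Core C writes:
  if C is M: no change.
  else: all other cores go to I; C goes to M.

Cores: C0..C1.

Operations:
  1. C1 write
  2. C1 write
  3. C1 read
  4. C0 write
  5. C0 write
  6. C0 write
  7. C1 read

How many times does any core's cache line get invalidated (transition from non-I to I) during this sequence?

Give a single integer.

Op 1: C1 write [C1 write: invalidate none -> C1=M] -> [I,M] (invalidations this op: 0; running total: 0)
Op 2: C1 write [C1 write: already M (modified), no change] -> [I,M] (invalidations this op: 0; running total: 0)
Op 3: C1 read [C1 read: already in M, no change] -> [I,M] (invalidations this op: 0; running total: 0)
Op 4: C0 write [C0 write: invalidate ['C1=M'] -> C0=M] -> [M,I] (invalidations this op: 1; running total: 1)
Op 5: C0 write [C0 write: already M (modified), no change] -> [M,I] (invalidations this op: 0; running total: 1)
Op 6: C0 write [C0 write: already M (modified), no change] -> [M,I] (invalidations this op: 0; running total: 1)
Op 7: C1 read [C1 read from I: others=['C0=M'] -> C1=S, others downsized to S] -> [S,S] (invalidations this op: 0; running total: 1)

Answer: 1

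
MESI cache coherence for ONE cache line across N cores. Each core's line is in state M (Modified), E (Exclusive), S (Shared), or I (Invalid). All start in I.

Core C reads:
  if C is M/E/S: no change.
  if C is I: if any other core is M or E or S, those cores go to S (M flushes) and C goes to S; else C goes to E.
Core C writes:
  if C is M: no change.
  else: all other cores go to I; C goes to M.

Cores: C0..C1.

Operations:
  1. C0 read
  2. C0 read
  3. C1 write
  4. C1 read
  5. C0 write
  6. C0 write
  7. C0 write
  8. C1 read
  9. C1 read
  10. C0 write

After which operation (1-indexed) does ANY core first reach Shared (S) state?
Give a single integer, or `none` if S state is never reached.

Op 1: C0 read [C0 read from I: no other sharers -> C0=E (exclusive)] -> [E,I]
Op 2: C0 read [C0 read: already in E, no change] -> [E,I]
Op 3: C1 write [C1 write: invalidate ['C0=E'] -> C1=M] -> [I,M]
Op 4: C1 read [C1 read: already in M, no change] -> [I,M]
Op 5: C0 write [C0 write: invalidate ['C1=M'] -> C0=M] -> [M,I]
Op 6: C0 write [C0 write: already M (modified), no change] -> [M,I]
Op 7: C0 write [C0 write: already M (modified), no change] -> [M,I]
Op 8: C1 read [C1 read from I: others=['C0=M'] -> C1=S, others downsized to S] -> [S,S]
  -> First S state at op 8; remaining ops need not be traced.

Answer: 8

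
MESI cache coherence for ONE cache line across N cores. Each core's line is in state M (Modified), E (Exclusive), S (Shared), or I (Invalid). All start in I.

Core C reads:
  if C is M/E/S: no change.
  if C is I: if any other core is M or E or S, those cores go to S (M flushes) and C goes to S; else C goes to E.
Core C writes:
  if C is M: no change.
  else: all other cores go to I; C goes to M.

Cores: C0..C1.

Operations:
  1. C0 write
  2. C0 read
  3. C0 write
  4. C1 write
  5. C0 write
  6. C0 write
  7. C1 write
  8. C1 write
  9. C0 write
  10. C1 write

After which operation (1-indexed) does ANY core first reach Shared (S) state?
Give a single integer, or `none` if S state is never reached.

Op 1: C0 write [C0 write: invalidate none -> C0=M] -> [M,I]
Op 2: C0 read [C0 read: already in M, no change] -> [M,I]
Op 3: C0 write [C0 write: already M (modified), no change] -> [M,I]
Op 4: C1 write [C1 write: invalidate ['C0=M'] -> C1=M] -> [I,M]
Op 5: C0 write [C0 write: invalidate ['C1=M'] -> C0=M] -> [M,I]
Op 6: C0 write [C0 write: already M (modified), no change] -> [M,I]
Op 7: C1 write [C1 write: invalidate ['C0=M'] -> C1=M] -> [I,M]
Op 8: C1 write [C1 write: already M (modified), no change] -> [I,M]
Op 9: C0 write [C0 write: invalidate ['C1=M'] -> C0=M] -> [M,I]
Op 10: C1 write [C1 write: invalidate ['C0=M'] -> C1=M] -> [I,M]
S state never reached in this sequence.

Answer: none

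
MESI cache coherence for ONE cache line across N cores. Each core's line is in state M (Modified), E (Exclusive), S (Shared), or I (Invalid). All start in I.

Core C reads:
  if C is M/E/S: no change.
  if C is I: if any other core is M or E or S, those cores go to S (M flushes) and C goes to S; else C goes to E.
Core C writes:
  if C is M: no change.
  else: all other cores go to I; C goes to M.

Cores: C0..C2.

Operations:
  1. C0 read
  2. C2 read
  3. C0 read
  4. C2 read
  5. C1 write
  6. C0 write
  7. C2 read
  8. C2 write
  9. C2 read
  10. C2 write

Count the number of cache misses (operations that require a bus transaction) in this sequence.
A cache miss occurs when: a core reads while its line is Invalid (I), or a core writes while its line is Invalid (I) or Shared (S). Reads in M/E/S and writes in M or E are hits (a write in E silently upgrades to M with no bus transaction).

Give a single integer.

Answer: 6

Derivation:
Op 1: C0 read [C0 read from I: no other sharers -> C0=E (exclusive)] -> [E,I,I] [MISS #1: read from I]
Op 2: C2 read [C2 read from I: others=['C0=E'] -> C2=S, others downsized to S] -> [S,I,S] [MISS #2: read from I]
Op 3: C0 read [C0 read: already in S, no change] -> [S,I,S] [hit: read from S]
Op 4: C2 read [C2 read: already in S, no change] -> [S,I,S] [hit: read from S]
Op 5: C1 write [C1 write: invalidate ['C0=S', 'C2=S'] -> C1=M] -> [I,M,I] [MISS #3: write from I]
Op 6: C0 write [C0 write: invalidate ['C1=M'] -> C0=M] -> [M,I,I] [MISS #4: write from I]
Op 7: C2 read [C2 read from I: others=['C0=M'] -> C2=S, others downsized to S] -> [S,I,S] [MISS #5: read from I]
Op 8: C2 write [C2 write: invalidate ['C0=S'] -> C2=M] -> [I,I,M] [MISS #6: write from S]
Op 9: C2 read [C2 read: already in M, no change] -> [I,I,M] [hit: read from M]
Op 10: C2 write [C2 write: already M (modified), no change] -> [I,I,M] [hit: write from M]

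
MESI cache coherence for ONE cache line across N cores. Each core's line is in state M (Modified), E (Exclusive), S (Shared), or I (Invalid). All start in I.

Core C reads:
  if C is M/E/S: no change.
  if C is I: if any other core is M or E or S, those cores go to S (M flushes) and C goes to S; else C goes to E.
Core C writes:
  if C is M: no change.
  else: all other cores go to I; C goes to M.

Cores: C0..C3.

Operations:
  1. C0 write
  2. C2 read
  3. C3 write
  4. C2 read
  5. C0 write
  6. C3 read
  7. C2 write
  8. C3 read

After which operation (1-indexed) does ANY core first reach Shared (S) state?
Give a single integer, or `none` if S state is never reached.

Answer: 2

Derivation:
Op 1: C0 write [C0 write: invalidate none -> C0=M] -> [M,I,I,I]
Op 2: C2 read [C2 read from I: others=['C0=M'] -> C2=S, others downsized to S] -> [S,I,S,I]
  -> First S state at op 2; remaining ops need not be traced.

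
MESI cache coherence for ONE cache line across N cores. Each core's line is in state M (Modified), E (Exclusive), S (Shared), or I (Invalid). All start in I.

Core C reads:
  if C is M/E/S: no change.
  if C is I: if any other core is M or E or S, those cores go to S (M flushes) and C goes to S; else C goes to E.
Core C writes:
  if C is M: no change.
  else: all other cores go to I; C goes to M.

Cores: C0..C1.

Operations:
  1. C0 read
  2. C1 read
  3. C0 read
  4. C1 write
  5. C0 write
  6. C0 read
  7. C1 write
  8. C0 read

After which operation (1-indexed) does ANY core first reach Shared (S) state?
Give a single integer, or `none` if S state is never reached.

Answer: 2

Derivation:
Op 1: C0 read [C0 read from I: no other sharers -> C0=E (exclusive)] -> [E,I]
Op 2: C1 read [C1 read from I: others=['C0=E'] -> C1=S, others downsized to S] -> [S,S]
  -> First S state at op 2; remaining ops need not be traced.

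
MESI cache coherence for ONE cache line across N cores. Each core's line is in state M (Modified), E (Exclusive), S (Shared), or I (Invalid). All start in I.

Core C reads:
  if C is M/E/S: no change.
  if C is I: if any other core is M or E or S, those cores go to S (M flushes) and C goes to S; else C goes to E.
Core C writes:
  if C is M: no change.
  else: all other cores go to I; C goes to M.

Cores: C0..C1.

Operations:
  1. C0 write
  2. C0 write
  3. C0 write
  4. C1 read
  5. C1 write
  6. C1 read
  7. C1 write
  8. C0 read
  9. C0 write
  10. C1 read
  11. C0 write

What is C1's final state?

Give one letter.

Answer: I

Derivation:
Op 1: C0 write [C0 write: invalidate none -> C0=M] -> [M,I]
Op 2: C0 write [C0 write: already M (modified), no change] -> [M,I]
Op 3: C0 write [C0 write: already M (modified), no change] -> [M,I]
Op 4: C1 read [C1 read from I: others=['C0=M'] -> C1=S, others downsized to S] -> [S,S]
Op 5: C1 write [C1 write: invalidate ['C0=S'] -> C1=M] -> [I,M]
Op 6: C1 read [C1 read: already in M, no change] -> [I,M]
Op 7: C1 write [C1 write: already M (modified), no change] -> [I,M]
Op 8: C0 read [C0 read from I: others=['C1=M'] -> C0=S, others downsized to S] -> [S,S]
Op 9: C0 write [C0 write: invalidate ['C1=S'] -> C0=M] -> [M,I]
Op 10: C1 read [C1 read from I: others=['C0=M'] -> C1=S, others downsized to S] -> [S,S]
Op 11: C0 write [C0 write: invalidate ['C1=S'] -> C0=M] -> [M,I]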